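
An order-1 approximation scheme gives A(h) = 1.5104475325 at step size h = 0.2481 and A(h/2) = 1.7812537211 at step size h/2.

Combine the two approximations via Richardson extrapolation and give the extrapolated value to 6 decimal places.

2.052060

With r = 1 the leading error scales as h^1, so the weight is 2^1 = 2.
Weighted: 3.5625074422 − 1.5104475325 = 2.0520599097
(2*1.7812537211 − 1.5104475325)/(2 − 1) = 2.0520599097
Correction |R − A(h/2)| = 2.708e-01; gap |A(h/2) − A(h)| = 2.708e-01.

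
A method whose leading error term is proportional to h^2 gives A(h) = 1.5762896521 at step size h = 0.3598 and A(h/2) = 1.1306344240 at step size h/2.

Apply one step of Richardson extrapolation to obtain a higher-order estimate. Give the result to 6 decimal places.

0.982083

r = 2, so 2^r = 4.
Numerator 4·A(h/2) − A(h) = 4·1.1306344240 − 1.5762896521 = 2.9462480439
Extrapolated: 2.9462480439 / 3 = 0.9820826813
Gap between inputs: 4.457e-01; correction applied: −0.1485517427.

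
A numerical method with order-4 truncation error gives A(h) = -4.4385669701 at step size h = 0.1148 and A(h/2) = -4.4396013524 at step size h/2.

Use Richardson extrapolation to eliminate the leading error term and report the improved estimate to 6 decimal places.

-4.439670

Method order is 4; weight 2^4 = 16.
16 × (-4.4396013524) − (-4.4385669701) = -66.5950546683
(-66.5950546683) ÷ 15 = -4.4396703112
Correction |R − A(h/2)| = 6.896e-05; gap |A(h/2) − A(h)| = 1.034e-03.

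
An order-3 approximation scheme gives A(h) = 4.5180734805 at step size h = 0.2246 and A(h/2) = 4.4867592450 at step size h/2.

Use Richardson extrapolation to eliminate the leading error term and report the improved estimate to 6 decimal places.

r = 3, so 2^r = 8.
8·4.4867592450 − 4.5180734805 = 31.3760004795
(8·4.4867592450 − 4.5180734805)/(8 − 1) = 4.4822857828

4.482286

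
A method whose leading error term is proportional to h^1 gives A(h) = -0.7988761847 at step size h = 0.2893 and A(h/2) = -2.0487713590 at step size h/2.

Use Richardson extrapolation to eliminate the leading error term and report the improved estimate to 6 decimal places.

Method order is 1; weight 2^1 = 2.
2*(-2.0487713590) = -4.0975427180; (-4.0975427180) − (-0.7988761847) = -3.2986665333
R = (-3.2986665333)/1 = -3.2986665333

-3.298667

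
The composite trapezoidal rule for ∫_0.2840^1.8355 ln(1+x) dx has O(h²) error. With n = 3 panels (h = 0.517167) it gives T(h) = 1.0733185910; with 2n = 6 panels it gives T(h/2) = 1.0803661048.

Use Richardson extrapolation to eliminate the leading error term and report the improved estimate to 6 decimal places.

Order 2 gives 2^r = 4 and 2^r − 1 = 3.
4*1.0803661048 = 4.3214644192; subtract 1.0733185910 → 3.2481458282
Divide by 2^2 − 1 = 3.
R = 3.2481458282/3 = 1.0827152761

1.082715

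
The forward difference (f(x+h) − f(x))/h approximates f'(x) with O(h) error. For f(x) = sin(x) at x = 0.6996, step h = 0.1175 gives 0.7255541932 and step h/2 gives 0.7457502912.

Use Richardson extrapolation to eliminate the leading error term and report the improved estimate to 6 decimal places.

0.765946

r = 1, so 2^r = 2.
Difference of the inputs: 0.7457502912 − 0.7255541932 = 0.0201960980
Correction (A(h/2) − A(h))/(2 − 1) = 0.0201960980/1 = 0.0201960980
R = 0.7457502912 + 0.0201960980 = 0.7659463892
Shift from A(h/2): +0.0201960980.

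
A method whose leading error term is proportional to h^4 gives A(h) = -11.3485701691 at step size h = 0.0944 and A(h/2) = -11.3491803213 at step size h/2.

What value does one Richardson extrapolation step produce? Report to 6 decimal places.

With r = 4 the leading error scales as h^4, so the weight is 2^4 = 16.
16 × (-11.3491803213) = -181.5868851408; subtract (-11.3485701691) → -170.2383149717
(-170.2383149717) ÷ 15 = -11.3492209981

-11.349221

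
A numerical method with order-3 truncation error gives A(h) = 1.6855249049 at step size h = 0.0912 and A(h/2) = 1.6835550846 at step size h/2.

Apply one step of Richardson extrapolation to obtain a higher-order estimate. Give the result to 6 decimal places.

1.683274

Leading term ∝ h^3; use weight 8 = 2^3.
Top: 8(1.6835550846) − (1.6855249049) = 11.7829157719
Extrapolated: 11.7829157719 / 7 = 1.6832736817
Correction |R − A(h/2)| = 2.814e-04; gap |A(h/2) − A(h)| = 1.970e-03.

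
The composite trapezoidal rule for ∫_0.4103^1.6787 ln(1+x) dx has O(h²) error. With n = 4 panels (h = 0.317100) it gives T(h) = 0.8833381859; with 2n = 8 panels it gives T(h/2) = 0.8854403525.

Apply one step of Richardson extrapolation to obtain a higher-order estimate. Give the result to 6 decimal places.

Leading term ∝ h^2; use weight 4 = 2^2.
Weighted: 3.5417614100 − 0.8833381859 = 2.6584232241
Divide by 2^2 − 1 = 3.
Result: 0.8861410747
Correction |R − A(h/2)| = 7.007e-04; gap |A(h/2) − A(h)| = 2.102e-03.

0.886141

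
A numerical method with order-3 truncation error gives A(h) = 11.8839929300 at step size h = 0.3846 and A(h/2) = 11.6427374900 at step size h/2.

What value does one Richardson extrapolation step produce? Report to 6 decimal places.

11.608272

Leading term ∝ h^3; use weight 8 = 2^3.
Numerator 8*A(h/2) − A(h) = 8*11.6427374900 − 11.8839929300 = 81.2579069900
Denominator 8 − 1 = 7.
(8*11.6427374900 − 11.8839929300)/(8 − 1) = 11.6082724271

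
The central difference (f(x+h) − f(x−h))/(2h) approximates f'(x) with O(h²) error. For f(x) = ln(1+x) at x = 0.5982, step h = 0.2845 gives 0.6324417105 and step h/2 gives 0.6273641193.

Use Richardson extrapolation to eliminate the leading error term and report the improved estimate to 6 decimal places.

With r = 2 the leading error scales as h^2, so the weight is 2^2 = 4.
4 × 0.6273641193 = 2.5094564772; subtract 0.6324417105 → 1.8770147667
Divide by 2^2 − 1 = 3.
(4 × 0.6273641193 − 0.6324417105)/(4 − 1) = 0.6256715889

0.625672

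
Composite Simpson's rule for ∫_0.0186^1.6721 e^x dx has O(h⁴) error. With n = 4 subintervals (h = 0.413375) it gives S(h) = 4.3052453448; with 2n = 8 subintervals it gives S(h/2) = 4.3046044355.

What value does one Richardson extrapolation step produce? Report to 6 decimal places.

4.304562

Error is O(h^4); halving h shrinks it by 2^4 = 16.
Weighted: 68.8736709680 − 4.3052453448 = 64.5684256232
64.5684256232 ÷ 15 = 4.3045617082
Correction |R − A(h/2)| = 4.273e-05; gap |A(h/2) − A(h)| = 6.409e-04.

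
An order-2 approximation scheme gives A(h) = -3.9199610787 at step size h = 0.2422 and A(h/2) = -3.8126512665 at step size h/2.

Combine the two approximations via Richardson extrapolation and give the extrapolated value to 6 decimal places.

Leading term ∝ h^2; use weight 4 = 2^2.
Numerator 4×A(h/2) − A(h) = 4×(-3.8126512665) − (-3.9199610787) = -11.3306439873
Extrapolated: (-11.3306439873) / 3 = -3.7768813291

-3.776881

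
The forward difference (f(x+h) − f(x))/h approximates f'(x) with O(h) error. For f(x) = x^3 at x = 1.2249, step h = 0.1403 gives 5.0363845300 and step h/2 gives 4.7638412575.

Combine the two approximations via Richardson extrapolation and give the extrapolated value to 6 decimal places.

4.491298

Error is O(h^1); halving h shrinks it by 2^1 = 2.
2×4.7638412575 = 9.5276825150; 9.5276825150 − 5.0363845300 = 4.4912979850
Divide by 2^1 − 1 = 1.
So the Richardson estimate is 4.4912979850.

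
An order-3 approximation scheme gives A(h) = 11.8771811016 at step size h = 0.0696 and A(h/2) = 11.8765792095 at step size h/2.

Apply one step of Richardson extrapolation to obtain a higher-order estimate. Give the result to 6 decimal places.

11.876493

Method order is 3; weight 2^3 = 8.
8·11.8765792095 − 11.8771811016 = 83.1354525744
Denominator 8 − 1 = 7.
(8·11.8765792095 − 11.8771811016)/(8 − 1) = 11.8764932249
Correction |R − A(h/2)| = 8.598e-05; gap |A(h/2) − A(h)| = 6.019e-04.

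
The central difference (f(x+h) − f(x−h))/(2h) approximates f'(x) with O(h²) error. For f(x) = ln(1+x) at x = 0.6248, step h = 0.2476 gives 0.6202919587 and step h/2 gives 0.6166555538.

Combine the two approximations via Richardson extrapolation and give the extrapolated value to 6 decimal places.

Method order is 2; weight 2^2 = 4.
Numerator 4·A(h/2) − A(h) = 4·0.6166555538 − 0.6202919587 = 1.8463302565
(4·0.6166555538 − 0.6202919587)/(4 − 1) = 0.6154434188

0.615443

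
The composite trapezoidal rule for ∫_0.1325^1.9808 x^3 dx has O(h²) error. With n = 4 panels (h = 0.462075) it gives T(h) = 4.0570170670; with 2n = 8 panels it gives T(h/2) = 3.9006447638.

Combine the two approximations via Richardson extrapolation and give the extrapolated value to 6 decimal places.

Leading term ∝ h^2; use weight 4 = 2^2.
4 × 3.9006447638 = 15.6025790552; 15.6025790552 − 4.0570170670 = 11.5455619882
Extrapolated: 11.5455619882 / 3 = 3.8485206627
Shift from A(h/2): −0.0521241011.

3.848521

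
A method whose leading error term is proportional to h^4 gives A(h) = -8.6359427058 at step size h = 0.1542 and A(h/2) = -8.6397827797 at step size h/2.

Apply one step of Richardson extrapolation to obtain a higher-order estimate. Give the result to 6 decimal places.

r = 4, so 2^r = 16.
16 × (-8.6397827797) − (-8.6359427058) = -129.6005817694
R = (-129.6005817694)/15 = -8.6400387846
Shift from A(h/2): −0.0002560049.

-8.640039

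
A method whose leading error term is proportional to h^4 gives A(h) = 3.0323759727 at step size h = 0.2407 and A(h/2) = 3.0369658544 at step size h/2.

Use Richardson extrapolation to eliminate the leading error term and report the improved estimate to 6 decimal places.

3.037272

Error is O(h^4); halving h shrinks it by 2^4 = 16.
Top: 16(3.0369658544) − (3.0323759727) = 45.5590776977
Divide by 2^4 − 1 = 15.
Extrapolated: 45.5590776977 / 15 = 3.0372718465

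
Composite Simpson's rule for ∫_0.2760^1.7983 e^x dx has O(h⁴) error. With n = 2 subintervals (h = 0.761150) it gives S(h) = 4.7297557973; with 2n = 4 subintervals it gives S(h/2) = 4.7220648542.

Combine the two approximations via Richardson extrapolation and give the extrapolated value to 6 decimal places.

4.721552

Error is O(h^4); halving h shrinks it by 2^4 = 16.
Weighted: 75.5530376672 − 4.7297557973 = 70.8232818699
Extrapolated: 70.8232818699 / 15 = 4.7215521247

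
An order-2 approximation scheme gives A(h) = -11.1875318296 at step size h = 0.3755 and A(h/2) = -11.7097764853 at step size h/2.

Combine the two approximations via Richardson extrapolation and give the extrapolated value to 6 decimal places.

-11.883858

Leading term ∝ h^2; use weight 4 = 2^2.
Top: 4(-11.7097764853) − (-11.1875318296) = -35.6515741116
Extrapolated: (-35.6515741116) / 3 = -11.8838580372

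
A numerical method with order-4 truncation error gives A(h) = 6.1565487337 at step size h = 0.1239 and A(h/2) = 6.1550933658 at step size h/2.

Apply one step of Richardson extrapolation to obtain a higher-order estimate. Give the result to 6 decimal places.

6.154996

With r = 4 the leading error scales as h^4, so the weight is 2^4 = 16.
Numerator 16 × A(h/2) − A(h) = 16 × 6.1550933658 − 6.1565487337 = 92.3249451191
Denominator 16 − 1 = 15.
Result: 6.1549963413
Shift from A(h/2): −0.0000970245.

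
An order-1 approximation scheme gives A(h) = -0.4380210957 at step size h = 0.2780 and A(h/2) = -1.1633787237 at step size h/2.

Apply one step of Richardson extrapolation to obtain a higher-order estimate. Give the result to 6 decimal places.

-1.888736

Error is O(h^1); halving h shrinks it by 2^1 = 2.
2^1*A(h/2) = -2.3267574474; minus A(h) gives -1.8887363517.
Extrapolated: (-1.8887363517) / 1 = -1.8887363517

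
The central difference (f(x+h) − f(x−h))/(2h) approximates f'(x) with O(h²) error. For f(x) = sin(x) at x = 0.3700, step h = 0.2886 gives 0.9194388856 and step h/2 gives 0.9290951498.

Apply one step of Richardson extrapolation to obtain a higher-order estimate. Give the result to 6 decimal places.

0.932314

Method order is 2; weight 2^2 = 4.
4×0.9290951498 = 3.7163805992; 3.7163805992 − 0.9194388856 = 2.7969417136
Denominator 4 − 1 = 3.
Result: 0.9323139045
Correction |R − A(h/2)| = 3.219e-03; gap |A(h/2) − A(h)| = 9.656e-03.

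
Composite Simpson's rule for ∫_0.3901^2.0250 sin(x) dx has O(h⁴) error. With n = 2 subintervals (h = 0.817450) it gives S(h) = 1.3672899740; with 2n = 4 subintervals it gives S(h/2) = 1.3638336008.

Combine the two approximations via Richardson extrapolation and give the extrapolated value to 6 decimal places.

1.363603

r = 4: numerator weight 16, denominator 15.
Top: 16(1.3638336008) − (1.3672899740) = 20.4540476388
Denominator 16 − 1 = 15.
R = 20.4540476388/15 = 1.3636031759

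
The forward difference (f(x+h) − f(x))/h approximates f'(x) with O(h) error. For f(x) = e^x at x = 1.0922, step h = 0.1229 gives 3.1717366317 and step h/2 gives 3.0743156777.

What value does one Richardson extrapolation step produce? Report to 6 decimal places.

Order 1 gives 2^r = 2 and 2^r − 1 = 1.
2 × 3.0743156777 = 6.1486313554; 6.1486313554 − 3.1717366317 = 2.9768947237
Extrapolated: 2.9768947237 / 1 = 2.9768947237
Correction |R − A(h/2)| = 9.742e-02; gap |A(h/2) − A(h)| = 9.742e-02.

2.976895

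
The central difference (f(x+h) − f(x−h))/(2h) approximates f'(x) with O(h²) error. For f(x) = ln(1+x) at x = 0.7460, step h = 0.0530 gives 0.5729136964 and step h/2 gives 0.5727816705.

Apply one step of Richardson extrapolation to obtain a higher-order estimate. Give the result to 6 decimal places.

0.572738

r = 2, so 2^r = 4.
4×0.5727816705 − 0.5729136964 = 1.7182129856
Denominator 4 − 1 = 3.
Result: 0.5727376619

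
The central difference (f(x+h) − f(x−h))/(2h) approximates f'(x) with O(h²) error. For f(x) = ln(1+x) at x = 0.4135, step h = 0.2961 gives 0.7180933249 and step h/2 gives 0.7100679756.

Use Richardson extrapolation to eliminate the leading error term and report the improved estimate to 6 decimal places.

0.707393

r = 2, so 2^r = 4.
Weighted: 2.8402719024 − 0.7180933249 = 2.1221785775
Divide by 2^2 − 1 = 3.
Extrapolated: 2.1221785775 / 3 = 0.7073928592
Correction |R − A(h/2)| = 2.675e-03; gap |A(h/2) − A(h)| = 8.025e-03.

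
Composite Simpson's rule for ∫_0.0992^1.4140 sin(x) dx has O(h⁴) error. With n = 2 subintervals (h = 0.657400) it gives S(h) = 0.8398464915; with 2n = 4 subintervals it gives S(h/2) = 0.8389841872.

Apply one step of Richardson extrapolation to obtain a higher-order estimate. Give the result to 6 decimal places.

r = 4, so 2^r = 16.
16 × 0.8389841872 = 13.4237469952; 13.4237469952 − 0.8398464915 = 12.5839005037
Denominator 16 − 1 = 15.
12.5839005037 ÷ 15 = 0.8389267002
Shift from A(h/2): −0.0000574870.

0.838927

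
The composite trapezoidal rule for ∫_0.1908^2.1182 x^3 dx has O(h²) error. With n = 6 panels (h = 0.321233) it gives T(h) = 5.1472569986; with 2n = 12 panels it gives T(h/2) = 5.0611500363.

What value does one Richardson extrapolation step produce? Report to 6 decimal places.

5.032448

Error is O(h^2); halving h shrinks it by 2^2 = 4.
Weighted: 20.2446001452 − 5.1472569986 = 15.0973431466
R = 15.0973431466/3 = 5.0324477155
Shift from A(h/2): −0.0287023208.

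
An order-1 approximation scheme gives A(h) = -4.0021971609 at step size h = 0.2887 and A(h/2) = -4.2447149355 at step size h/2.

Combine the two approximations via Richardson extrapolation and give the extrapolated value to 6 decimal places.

-4.487233

Leading term ∝ h^1; use weight 2 = 2^1.
Weighted: (-8.4894298710) − (-4.0021971609) = -4.4872327101
Denominator 2 − 1 = 1.
R = (-4.4872327101)/1 = -4.4872327101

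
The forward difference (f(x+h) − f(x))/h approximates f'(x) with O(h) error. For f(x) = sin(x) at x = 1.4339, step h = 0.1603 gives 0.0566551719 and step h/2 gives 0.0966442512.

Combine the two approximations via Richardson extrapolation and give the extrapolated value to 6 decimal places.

0.136633

Order 1 gives 2^r = 2 and 2^r − 1 = 1.
2 × 0.0966442512 = 0.1932885024; subtract 0.0566551719 → 0.1366333305
Denominator 2 − 1 = 1.
R = 0.1366333305/1 = 0.1366333305
Shift from A(h/2): +0.0399890793.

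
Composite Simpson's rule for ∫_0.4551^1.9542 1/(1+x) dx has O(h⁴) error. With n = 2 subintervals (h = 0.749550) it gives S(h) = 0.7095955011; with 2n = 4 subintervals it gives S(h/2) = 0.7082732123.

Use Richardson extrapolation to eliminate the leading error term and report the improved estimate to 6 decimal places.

r = 4: numerator weight 16, denominator 15.
Weighted: 11.3323713968 − 0.7095955011 = 10.6227758957
R = 10.6227758957/15 = 0.7081850597

0.708185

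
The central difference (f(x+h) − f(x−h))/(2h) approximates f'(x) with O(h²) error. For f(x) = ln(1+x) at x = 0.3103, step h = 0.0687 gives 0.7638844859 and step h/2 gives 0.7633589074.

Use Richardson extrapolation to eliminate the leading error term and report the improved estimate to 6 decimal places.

0.763184

r = 2: numerator weight 4, denominator 3.
2^2·A(h/2) = 3.0534356296; minus A(h) gives 2.2895511437.
(4·0.7633589074 − 0.7638844859)/(4 − 1) = 0.7631837146
Gap between inputs: 5.256e-04; correction applied: −0.0001751928.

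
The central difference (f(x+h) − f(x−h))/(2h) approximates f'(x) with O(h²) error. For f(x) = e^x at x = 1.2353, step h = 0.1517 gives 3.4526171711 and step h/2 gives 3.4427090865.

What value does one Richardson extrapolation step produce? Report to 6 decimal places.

Leading term ∝ h^2; use weight 4 = 2^2.
4×3.4427090865 − 3.4526171711 = 10.3182191749
(4×3.4427090865 − 3.4526171711)/(4 − 1) = 3.4394063916
Correction |R − A(h/2)| = 3.303e-03; gap |A(h/2) − A(h)| = 9.908e-03.

3.439406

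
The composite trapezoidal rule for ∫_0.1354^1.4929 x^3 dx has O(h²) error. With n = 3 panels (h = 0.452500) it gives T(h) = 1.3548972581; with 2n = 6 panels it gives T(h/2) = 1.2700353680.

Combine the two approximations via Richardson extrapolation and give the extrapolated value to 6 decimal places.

Error is O(h^2); halving h shrinks it by 2^2 = 4.
4·1.2700353680 = 5.0801414720; subtract 1.3548972581 → 3.7252442139
Divide by 2^2 − 1 = 3.
Extrapolated: 3.7252442139 / 3 = 1.2417480713

1.241748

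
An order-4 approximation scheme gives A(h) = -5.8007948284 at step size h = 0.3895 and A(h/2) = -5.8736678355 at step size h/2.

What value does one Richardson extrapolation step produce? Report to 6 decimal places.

-5.878526

r = 4, so 2^r = 16.
16×(-5.8736678355) = -93.9786853680; subtract (-5.8007948284) → -88.1778905396
Denominator 16 − 1 = 15.
(16×(-5.8736678355) − (-5.8007948284))/(16 − 1) = -5.8785260360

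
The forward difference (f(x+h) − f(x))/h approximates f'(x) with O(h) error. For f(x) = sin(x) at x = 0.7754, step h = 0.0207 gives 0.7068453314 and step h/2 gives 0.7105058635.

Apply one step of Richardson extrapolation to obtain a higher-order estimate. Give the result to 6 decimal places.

0.714166

The method has order 1: 2^1 = 2.
2 × 0.7105058635 = 1.4210117270; subtract 0.7068453314 → 0.7141663956
0.7141663956 ÷ 1 = 0.7141663956
Gap between inputs: 3.661e-03; correction applied: +0.0036605321.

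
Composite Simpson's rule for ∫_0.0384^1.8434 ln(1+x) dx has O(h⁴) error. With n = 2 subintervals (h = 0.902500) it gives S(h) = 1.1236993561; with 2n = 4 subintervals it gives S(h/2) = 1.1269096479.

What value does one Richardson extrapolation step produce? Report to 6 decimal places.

1.127124

r = 4, so 2^r = 16.
Difference of the inputs: 1.1269096479 − 1.1236993561 = 0.0032102918
Correction (A(h/2) − A(h))/(16 − 1) = 0.0032102918/15 = 0.0002140195
R = A(h/2) + (A(h/2) − A(h))/15 = 1.1269096479 + 0.0002140195 = 1.1271236674
Shift from A(h/2): +0.0002140195.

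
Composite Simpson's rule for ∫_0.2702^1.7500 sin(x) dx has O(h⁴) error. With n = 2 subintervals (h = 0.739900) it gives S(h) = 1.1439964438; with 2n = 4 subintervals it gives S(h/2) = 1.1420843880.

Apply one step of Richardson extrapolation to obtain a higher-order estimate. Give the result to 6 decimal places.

1.141957

r = 4: numerator weight 16, denominator 15.
Difference of the inputs: 1.1420843880 − 1.1439964438 = -0.0019120558
Divide by 2^4 − 1 = 15: (-0.0019120558)/15 = -0.0001274704
R = A(h/2) + (A(h/2) − A(h))/15 = 1.1420843880 − 0.0001274704 = 1.1419569176
Correction |R − A(h/2)| = 1.275e-04; gap |A(h/2) − A(h)| = 1.912e-03.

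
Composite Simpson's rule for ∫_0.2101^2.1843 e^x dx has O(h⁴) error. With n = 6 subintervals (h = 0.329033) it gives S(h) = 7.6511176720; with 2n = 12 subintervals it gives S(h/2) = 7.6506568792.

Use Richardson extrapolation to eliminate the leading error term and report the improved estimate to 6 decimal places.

Order 4 gives 2^r = 16 and 2^r − 1 = 15.
Difference of the inputs: 7.6506568792 − 7.6511176720 = -0.0004607928
Divide by 2^4 − 1 = 15: (-0.0004607928)/15 = -0.0000307195
R = 7.6506568792 − 0.0000307195 = 7.6506261597
Gap between inputs: 4.608e-04; correction applied: −0.0000307195.

7.650626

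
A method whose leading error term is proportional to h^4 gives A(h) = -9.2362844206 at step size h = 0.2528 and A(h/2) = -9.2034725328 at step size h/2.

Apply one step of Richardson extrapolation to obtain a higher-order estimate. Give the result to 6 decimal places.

-9.201285

The method has order 4: 2^4 = 16.
16·(-9.2034725328) = -147.2555605248; (-147.2555605248) − (-9.2362844206) = -138.0192761042
(-138.0192761042) ÷ 15 = -9.2012850736
Shift from A(h/2): +0.0021874592.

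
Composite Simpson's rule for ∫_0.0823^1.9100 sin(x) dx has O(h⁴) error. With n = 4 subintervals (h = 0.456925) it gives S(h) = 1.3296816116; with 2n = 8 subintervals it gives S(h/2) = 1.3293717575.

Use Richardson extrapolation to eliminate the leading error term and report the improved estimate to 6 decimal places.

1.329351

Order 4 gives 2^r = 16 and 2^r − 1 = 15.
2^4*A(h/2) = 21.2699481200; minus A(h) gives 19.9402665084.
Extrapolated: 19.9402665084 / 15 = 1.3293511006
Correction |R − A(h/2)| = 2.066e-05; gap |A(h/2) − A(h)| = 3.099e-04.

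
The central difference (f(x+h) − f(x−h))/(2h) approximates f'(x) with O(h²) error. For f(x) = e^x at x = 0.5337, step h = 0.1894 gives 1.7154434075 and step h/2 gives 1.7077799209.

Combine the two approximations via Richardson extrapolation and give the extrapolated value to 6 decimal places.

Method order is 2; weight 2^2 = 4.
A(h/2) − A(h) = 1.7077799209 − 1.7154434075 = -0.0076634866
Divide by 2^2 − 1 = 3: (-0.0076634866)/3 = -0.0025544955
R = 1.7077799209 − 0.0025544955 = 1.7052254254

1.705225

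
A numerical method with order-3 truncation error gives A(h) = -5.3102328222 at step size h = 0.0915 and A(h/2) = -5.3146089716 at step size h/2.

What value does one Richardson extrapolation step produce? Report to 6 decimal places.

-5.315234

Method order is 3; weight 2^3 = 8.
8×(-5.3146089716) = -42.5168717728; (-42.5168717728) − (-5.3102328222) = -37.2066389506
Divide by 2^3 − 1 = 7.
Result: -5.3152341358
Shift from A(h/2): −0.0006251642.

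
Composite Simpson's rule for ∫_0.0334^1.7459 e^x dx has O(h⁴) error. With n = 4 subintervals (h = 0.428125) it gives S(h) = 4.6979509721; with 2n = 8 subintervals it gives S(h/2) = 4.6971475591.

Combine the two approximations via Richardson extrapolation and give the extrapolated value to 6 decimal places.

Order 4 gives 2^r = 16 and 2^r − 1 = 15.
16×4.6971475591 = 75.1543609456; subtract 4.6979509721 → 70.4564099735
Divide by 2^4 − 1 = 15.
Result: 4.6970939982

4.697094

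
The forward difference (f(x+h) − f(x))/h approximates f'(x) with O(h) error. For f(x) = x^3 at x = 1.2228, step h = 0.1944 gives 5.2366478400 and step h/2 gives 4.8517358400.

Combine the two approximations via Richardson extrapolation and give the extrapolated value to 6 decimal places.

4.466824

r = 1, so 2^r = 2.
Difference of the inputs: 4.8517358400 − 5.2366478400 = -0.3849120000
Divide by 2^1 − 1 = 1: (-0.3849120000)/1 = -0.3849120000
R = A(h/2) + (A(h/2) − A(h))/1 = 4.8517358400 − 0.3849120000 = 4.4668238400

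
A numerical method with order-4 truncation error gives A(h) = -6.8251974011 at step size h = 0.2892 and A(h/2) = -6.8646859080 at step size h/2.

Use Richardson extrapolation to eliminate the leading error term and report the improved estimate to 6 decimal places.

-6.867318

Order 4 gives 2^r = 16 and 2^r − 1 = 15.
16·(-6.8646859080) − (-6.8251974011) = -103.0097771269
(16·(-6.8646859080) − (-6.8251974011))/(16 − 1) = -6.8673184751
Gap between inputs: 3.949e-02; correction applied: −0.0026325671.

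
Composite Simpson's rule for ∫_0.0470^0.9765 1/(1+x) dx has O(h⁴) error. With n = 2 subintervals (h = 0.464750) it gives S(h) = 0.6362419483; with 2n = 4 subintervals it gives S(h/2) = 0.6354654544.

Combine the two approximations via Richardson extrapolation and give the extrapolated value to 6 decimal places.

r = 4, so 2^r = 16.
Weighted: 10.1674472704 − 0.6362419483 = 9.5312053221
R = 9.5312053221/15 = 0.6354136881

0.635414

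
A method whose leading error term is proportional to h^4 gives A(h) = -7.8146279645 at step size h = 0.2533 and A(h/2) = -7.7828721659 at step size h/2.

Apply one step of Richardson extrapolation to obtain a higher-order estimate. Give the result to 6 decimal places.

r = 4, so 2^r = 16.
16·(-7.7828721659) = -124.5259546544; (-124.5259546544) − (-7.8146279645) = -116.7113266899
(-116.7113266899) ÷ 15 = -7.7807551127
Correction |R − A(h/2)| = 2.117e-03; gap |A(h/2) − A(h)| = 3.176e-02.

-7.780755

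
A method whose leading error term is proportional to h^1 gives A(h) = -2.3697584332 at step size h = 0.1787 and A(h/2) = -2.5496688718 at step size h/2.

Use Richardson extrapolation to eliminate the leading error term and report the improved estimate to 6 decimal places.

-2.729579

Error is O(h^1); halving h shrinks it by 2^1 = 2.
2*(-2.5496688718) − (-2.3697584332) = -2.7295793104
Divide by 2^1 − 1 = 1.
R = (-2.7295793104)/1 = -2.7295793104
Correction |R − A(h/2)| = 1.799e-01; gap |A(h/2) − A(h)| = 1.799e-01.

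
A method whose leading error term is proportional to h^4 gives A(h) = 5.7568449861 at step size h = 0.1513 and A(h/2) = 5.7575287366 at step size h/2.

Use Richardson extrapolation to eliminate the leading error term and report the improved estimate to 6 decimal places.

Order 4 gives 2^r = 16 and 2^r − 1 = 15.
16×5.7575287366 − 5.7568449861 = 86.3636147995
Divide by 2^4 − 1 = 15.
Extrapolated: 86.3636147995 / 15 = 5.7575743200
Shift from A(h/2): +0.0000455834.

5.757574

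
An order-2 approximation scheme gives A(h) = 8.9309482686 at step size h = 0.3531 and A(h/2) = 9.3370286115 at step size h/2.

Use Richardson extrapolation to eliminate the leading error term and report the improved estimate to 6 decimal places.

9.472389

r = 2: numerator weight 4, denominator 3.
Weighted: 37.3481144460 − 8.9309482686 = 28.4171661774
Extrapolated: 28.4171661774 / 3 = 9.4723887258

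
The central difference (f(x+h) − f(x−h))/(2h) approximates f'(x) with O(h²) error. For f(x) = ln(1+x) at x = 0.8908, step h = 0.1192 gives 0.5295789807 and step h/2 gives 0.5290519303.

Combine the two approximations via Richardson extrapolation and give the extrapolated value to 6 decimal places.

Order 2 gives 2^r = 4 and 2^r − 1 = 3.
4×0.5290519303 = 2.1162077212; subtract 0.5295789807 → 1.5866287405
(4×0.5290519303 − 0.5295789807)/(4 − 1) = 0.5288762468
Correction |R − A(h/2)| = 1.757e-04; gap |A(h/2) − A(h)| = 5.271e-04.

0.528876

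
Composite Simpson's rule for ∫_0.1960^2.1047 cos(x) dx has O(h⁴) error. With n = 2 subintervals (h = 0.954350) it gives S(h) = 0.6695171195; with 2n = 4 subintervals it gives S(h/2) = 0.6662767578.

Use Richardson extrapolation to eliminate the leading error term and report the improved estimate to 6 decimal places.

0.666061

r = 4: numerator weight 16, denominator 15.
16·0.6662767578 = 10.6604281248; 10.6604281248 − 0.6695171195 = 9.9909110053
Divide by 2^4 − 1 = 15.
Result: 0.6660607337
Correction |R − A(h/2)| = 2.160e-04; gap |A(h/2) − A(h)| = 3.240e-03.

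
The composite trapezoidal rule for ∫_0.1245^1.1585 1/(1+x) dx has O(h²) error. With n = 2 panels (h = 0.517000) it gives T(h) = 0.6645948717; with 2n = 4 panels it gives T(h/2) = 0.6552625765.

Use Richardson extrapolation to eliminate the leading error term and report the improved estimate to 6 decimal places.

0.652152

r = 2: numerator weight 4, denominator 3.
4*0.6552625765 = 2.6210503060; 2.6210503060 − 0.6645948717 = 1.9564554343
Divide by 2^2 − 1 = 3.
Extrapolated: 1.9564554343 / 3 = 0.6521518114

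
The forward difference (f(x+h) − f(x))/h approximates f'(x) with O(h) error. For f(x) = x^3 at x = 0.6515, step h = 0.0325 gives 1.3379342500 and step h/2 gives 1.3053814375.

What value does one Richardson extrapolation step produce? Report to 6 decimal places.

Order 1 gives 2^r = 2 and 2^r − 1 = 1.
2 × 1.3053814375 = 2.6107628750; 2.6107628750 − 1.3379342500 = 1.2728286250
Divide by 2^1 − 1 = 1.
R = 1.2728286250/1 = 1.2728286250

1.272829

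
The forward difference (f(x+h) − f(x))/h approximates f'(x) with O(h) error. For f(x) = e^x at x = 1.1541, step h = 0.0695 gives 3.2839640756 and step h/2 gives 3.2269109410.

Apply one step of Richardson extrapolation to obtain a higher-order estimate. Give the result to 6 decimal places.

3.169858

r = 1, so 2^r = 2.
2^1*A(h/2) = 6.4538218820; minus A(h) gives 3.1698578064.
R = 3.1698578064/1 = 3.1698578064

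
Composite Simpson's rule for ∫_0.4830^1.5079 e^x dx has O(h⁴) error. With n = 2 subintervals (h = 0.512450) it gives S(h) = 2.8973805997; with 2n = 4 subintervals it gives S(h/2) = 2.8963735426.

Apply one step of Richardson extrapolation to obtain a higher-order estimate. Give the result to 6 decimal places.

2.896306

Method order is 4; weight 2^4 = 16.
Top: 16(2.8963735426) − (2.8973805997) = 43.4445960819
Divide by 2^4 − 1 = 15.
(16*2.8963735426 − 2.8973805997)/(16 − 1) = 2.8963064055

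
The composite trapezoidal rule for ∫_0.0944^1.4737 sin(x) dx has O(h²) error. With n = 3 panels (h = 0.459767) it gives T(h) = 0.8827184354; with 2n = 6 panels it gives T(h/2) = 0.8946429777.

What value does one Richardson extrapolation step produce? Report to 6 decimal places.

r = 2: numerator weight 4, denominator 3.
4*0.8946429777 = 3.5785719108; subtract 0.8827184354 → 2.6958534754
Extrapolated: 2.6958534754 / 3 = 0.8986178251
Gap between inputs: 1.192e-02; correction applied: +0.0039748474.

0.898618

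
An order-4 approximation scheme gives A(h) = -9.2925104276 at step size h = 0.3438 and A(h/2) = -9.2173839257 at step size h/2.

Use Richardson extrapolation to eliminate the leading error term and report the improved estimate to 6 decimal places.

-9.212375

The method has order 4: 2^4 = 16.
2^4·A(h/2) = -147.4781428112; minus A(h) gives -138.1856323836.
Divide by 2^4 − 1 = 15.
(16·(-9.2173839257) − (-9.2925104276))/(16 − 1) = -9.2123754922
Correction |R − A(h/2)| = 5.008e-03; gap |A(h/2) − A(h)| = 7.513e-02.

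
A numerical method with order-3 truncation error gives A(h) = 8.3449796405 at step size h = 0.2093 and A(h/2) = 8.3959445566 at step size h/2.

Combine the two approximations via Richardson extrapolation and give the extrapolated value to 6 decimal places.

8.403225

r = 3: numerator weight 8, denominator 7.
8 × 8.3959445566 = 67.1675564528; subtract 8.3449796405 → 58.8225768123
Divide by 2^3 − 1 = 7.
Extrapolated: 58.8225768123 / 7 = 8.4032252589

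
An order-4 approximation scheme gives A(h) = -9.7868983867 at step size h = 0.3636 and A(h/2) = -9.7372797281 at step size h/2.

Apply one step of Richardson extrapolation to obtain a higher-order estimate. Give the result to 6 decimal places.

-9.733972

Error is O(h^4); halving h shrinks it by 2^4 = 16.
16×(-9.7372797281) = -155.7964756496; (-155.7964756496) − (-9.7868983867) = -146.0095772629
Denominator 16 − 1 = 15.
So the Richardson estimate is -9.7339718175.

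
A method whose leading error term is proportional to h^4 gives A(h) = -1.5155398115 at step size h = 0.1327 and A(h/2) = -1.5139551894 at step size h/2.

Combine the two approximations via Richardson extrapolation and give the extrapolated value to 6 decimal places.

-1.513850

Order 4 gives 2^r = 16 and 2^r − 1 = 15.
A(h/2) − A(h) = -1.5139551894 − (-1.5155398115) = 0.0015846221
Correction (A(h/2) − A(h))/(16 − 1) = 0.0015846221/15 = 0.0001056415
R = A(h/2) + (A(h/2) − A(h))/15 = -1.5139551894 + 0.0001056415 = -1.5138495479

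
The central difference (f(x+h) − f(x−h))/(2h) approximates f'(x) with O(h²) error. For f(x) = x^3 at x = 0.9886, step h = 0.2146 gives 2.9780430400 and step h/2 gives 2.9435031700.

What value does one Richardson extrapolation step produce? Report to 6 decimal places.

Method order is 2; weight 2^2 = 4.
4 × 2.9435031700 = 11.7740126800; subtract 2.9780430400 → 8.7959696400
Divide by 2^2 − 1 = 3.
So the Richardson estimate is 2.9319898800.

2.931990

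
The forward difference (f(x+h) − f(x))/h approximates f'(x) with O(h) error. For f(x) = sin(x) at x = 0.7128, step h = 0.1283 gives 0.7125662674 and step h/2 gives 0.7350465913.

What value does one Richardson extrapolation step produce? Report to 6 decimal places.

Method order is 1; weight 2^1 = 2.
Numerator 2 × A(h/2) − A(h) = 2 × 0.7350465913 − 0.7125662674 = 0.7575269152
Extrapolated: 0.7575269152 / 1 = 0.7575269152
Shift from A(h/2): +0.0224803239.

0.757527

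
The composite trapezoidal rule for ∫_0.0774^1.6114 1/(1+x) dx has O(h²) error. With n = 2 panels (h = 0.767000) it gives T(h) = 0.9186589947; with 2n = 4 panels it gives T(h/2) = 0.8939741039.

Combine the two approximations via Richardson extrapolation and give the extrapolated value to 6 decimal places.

0.885746

Order 2 gives 2^r = 4 and 2^r − 1 = 3.
2^2×A(h/2) = 3.5758964156; minus A(h) gives 2.6572374209.
R = 2.6572374209/3 = 0.8857458070
Gap between inputs: 2.468e-02; correction applied: −0.0082282969.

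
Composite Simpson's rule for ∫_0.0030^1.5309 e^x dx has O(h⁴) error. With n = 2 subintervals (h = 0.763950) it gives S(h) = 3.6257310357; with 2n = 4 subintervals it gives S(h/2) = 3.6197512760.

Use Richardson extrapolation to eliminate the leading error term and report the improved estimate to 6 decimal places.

3.619353

Order 4 gives 2^r = 16 and 2^r − 1 = 15.
A(h/2) − A(h) = 3.6197512760 − 3.6257310357 = -0.0059797597
Divide by 2^4 − 1 = 15: (-0.0059797597)/15 = -0.0003986506
R = A(h/2) + (A(h/2) − A(h))/15 = 3.6197512760 − 0.0003986506 = 3.6193526254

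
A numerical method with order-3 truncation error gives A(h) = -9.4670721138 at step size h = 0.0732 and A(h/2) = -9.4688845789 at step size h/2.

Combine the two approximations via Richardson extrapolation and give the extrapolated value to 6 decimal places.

Method order is 3; weight 2^3 = 8.
Difference of the inputs: -9.4688845789 − (-9.4670721138) = -0.0018124651
Divide by 2^3 − 1 = 7: (-0.0018124651)/7 = -0.0002589236
R = A(h/2) + (A(h/2) − A(h))/7 = -9.4688845789 − 0.0002589236 = -9.4691435025
Shift from A(h/2): −0.0002589236.

-9.469144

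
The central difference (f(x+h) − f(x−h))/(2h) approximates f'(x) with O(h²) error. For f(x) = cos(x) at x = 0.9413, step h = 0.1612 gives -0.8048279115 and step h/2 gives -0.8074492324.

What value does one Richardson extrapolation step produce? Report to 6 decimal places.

-0.808323

With r = 2 the leading error scales as h^2, so the weight is 2^2 = 4.
Weighted: (-3.2297969296) − (-0.8048279115) = -2.4249690181
Denominator 4 − 1 = 3.
R = (-2.4249690181)/3 = -0.8083230060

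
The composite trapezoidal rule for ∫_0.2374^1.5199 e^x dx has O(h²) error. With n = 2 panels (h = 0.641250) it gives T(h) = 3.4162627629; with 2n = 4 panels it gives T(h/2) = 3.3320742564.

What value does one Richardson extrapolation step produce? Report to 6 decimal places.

3.304011

The method has order 2: 2^2 = 4.
4*3.3320742564 − 3.4162627629 = 9.9120342627
R = 9.9120342627/3 = 3.3040114209
Gap between inputs: 8.419e-02; correction applied: −0.0280628355.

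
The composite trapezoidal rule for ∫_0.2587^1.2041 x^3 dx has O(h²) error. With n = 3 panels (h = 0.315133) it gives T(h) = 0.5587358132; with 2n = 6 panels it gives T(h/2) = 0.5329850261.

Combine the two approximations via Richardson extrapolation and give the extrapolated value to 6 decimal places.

0.524401

r = 2, so 2^r = 4.
Numerator 4*A(h/2) − A(h) = 4*0.5329850261 − 0.5587358132 = 1.5732042912
R = 1.5732042912/3 = 0.5244014304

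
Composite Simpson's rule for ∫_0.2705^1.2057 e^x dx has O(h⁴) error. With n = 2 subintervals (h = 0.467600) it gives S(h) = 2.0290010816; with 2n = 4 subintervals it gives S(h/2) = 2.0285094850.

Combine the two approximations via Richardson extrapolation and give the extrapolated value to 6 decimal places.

2.028477

Leading term ∝ h^4; use weight 16 = 2^4.
Weighted: 32.4561517600 − 2.0290010816 = 30.4271506784
Divide by 2^4 − 1 = 15.
So the Richardson estimate is 2.0284767119.
Correction |R − A(h/2)| = 3.277e-05; gap |A(h/2) − A(h)| = 4.916e-04.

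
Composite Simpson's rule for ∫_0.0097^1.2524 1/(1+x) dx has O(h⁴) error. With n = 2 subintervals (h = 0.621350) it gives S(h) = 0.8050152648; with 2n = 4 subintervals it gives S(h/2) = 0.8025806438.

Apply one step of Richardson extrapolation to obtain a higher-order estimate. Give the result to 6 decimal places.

r = 4: numerator weight 16, denominator 15.
Top: 16(0.8025806438) − (0.8050152648) = 12.0362750360
Denominator 16 − 1 = 15.
12.0362750360 ÷ 15 = 0.8024183357

0.802418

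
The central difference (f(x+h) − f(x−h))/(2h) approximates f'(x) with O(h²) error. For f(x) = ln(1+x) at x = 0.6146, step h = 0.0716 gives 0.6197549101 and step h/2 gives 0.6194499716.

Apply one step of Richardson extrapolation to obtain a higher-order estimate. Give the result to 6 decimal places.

0.619348

r = 2, so 2^r = 4.
4*0.6194499716 − 0.6197549101 = 1.8580449763
Divide by 2^2 − 1 = 3.
R = 1.8580449763/3 = 0.6193483254
Gap between inputs: 3.049e-04; correction applied: −0.0001016462.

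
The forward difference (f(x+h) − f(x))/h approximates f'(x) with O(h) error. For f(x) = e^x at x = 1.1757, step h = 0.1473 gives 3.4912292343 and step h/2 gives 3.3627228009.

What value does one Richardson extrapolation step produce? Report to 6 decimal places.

3.234216

r = 1, so 2^r = 2.
2 × 3.3627228009 − 3.4912292343 = 3.2342163675
Divide by 2^1 − 1 = 1.
Result: 3.2342163675
Shift from A(h/2): −0.1285064334.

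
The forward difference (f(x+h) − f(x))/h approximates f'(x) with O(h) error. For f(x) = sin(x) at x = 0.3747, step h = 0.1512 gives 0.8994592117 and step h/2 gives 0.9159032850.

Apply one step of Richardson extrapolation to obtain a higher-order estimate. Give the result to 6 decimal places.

With r = 1 the leading error scales as h^1, so the weight is 2^1 = 2.
2^1×A(h/2) = 1.8318065700; minus A(h) gives 0.9323473583.
Denominator 2 − 1 = 1.
(2×0.9159032850 − 0.8994592117)/(2 − 1) = 0.9323473583
Correction |R − A(h/2)| = 1.644e-02; gap |A(h/2) − A(h)| = 1.644e-02.

0.932347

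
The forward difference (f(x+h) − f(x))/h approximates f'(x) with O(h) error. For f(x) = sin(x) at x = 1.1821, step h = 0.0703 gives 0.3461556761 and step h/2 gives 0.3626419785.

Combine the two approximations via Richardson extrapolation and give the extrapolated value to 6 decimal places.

0.379128

Method order is 1; weight 2^1 = 2.
Weighted: 0.7252839570 − 0.3461556761 = 0.3791282809
(2*0.3626419785 − 0.3461556761)/(2 − 1) = 0.3791282809
Gap between inputs: 1.649e-02; correction applied: +0.0164863024.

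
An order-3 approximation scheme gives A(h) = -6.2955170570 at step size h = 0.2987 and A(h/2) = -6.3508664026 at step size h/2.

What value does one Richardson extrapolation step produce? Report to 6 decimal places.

-6.358773

Method order is 3; weight 2^3 = 8.
2^3·A(h/2) = -50.8069312208; minus A(h) gives -44.5114141638.
Extrapolated: (-44.5114141638) / 7 = -6.3587734520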